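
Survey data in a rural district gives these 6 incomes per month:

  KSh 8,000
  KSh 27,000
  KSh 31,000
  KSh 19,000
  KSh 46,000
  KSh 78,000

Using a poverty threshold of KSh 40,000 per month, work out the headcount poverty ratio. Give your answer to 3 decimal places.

4 of the 6 respondents have income below KSh 40,000.
H = 4/6 = 0.667.

0.667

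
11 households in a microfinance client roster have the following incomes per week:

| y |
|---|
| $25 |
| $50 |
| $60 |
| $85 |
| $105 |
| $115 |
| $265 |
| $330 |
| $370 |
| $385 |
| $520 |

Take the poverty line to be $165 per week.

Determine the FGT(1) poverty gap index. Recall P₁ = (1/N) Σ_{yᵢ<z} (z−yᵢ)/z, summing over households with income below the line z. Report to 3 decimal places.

0.303

Poor units: $25, $50, $60, $85, $105, $115 (q = 6 of N = 11).
Gap ratios (z−y)/z: (165−25)/165 = 0.8485; (165−50)/165 = 0.6970; (165−60)/165 = 0.6364; (165−85)/165 = 0.4848; (165−105)/165 = 0.3636; (165−115)/165 = 0.3030.
Sum of shortfalls = 3.333333; P₁ averages over all N: 3.333333 / 11 = 0.303.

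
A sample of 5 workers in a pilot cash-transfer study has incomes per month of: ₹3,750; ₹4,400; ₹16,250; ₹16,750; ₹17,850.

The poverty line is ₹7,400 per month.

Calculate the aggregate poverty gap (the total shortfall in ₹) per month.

Below the line: ₹3,750, ₹4,400 (q = 2 of N = 5).
Individual gaps: 7400−3750 = 3650; 7400−4400 = 3000.
Aggregate gap = ₹6,650.

₹6,650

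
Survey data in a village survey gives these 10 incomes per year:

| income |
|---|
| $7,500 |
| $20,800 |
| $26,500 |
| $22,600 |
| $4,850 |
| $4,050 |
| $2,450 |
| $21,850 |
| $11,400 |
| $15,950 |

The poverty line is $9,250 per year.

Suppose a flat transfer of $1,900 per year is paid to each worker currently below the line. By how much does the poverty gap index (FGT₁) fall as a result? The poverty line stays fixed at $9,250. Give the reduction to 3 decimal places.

Before: below the line — $2,450, $4,050, $4,850, $7,500; poverty gap index (FGT₁) = 0.19622.
After the $1,900 transfer: below the line — $4,350, $5,950, $6,750; poverty gap index (FGT₁) = 0.11568.
Reduction = 0.19622 − 0.11568 = 0.081.

0.081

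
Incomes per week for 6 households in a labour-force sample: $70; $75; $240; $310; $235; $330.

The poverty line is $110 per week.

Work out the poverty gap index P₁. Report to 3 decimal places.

0.114

Below z: $70, $75 (q = 2 of N = 6).
Relative gaps: (110−70)/110 = 0.3636; (110−75)/110 = 0.3182.
Σ = 0.681818. Dividing by the full population N = 6 gives P₁ = 0.114.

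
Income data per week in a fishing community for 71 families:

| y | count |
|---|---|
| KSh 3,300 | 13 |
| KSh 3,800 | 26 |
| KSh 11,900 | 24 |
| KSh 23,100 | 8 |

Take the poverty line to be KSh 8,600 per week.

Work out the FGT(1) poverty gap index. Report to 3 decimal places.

0.317

Incomes under z: 13×KSh 3,300, 26×KSh 3,800 (q = 39 of N = 71).
Normalized shortfalls: (8600−3300)/8600 = 0.6163 (×13); (8600−3800)/8600 = 0.5581 (×26).
Σ = 22.523256. Dividing by the full population N = 71 gives P₁ = 0.317.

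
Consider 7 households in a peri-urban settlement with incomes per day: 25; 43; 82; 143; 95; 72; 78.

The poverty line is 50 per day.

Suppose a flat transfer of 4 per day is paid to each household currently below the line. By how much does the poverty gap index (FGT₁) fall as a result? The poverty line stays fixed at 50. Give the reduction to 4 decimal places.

0.0229

Before: below the line — 25, 43; poverty gap index (FGT₁) = 0.091429.
After the 4 transfer: below the line — 29, 47; poverty gap index (FGT₁) = 0.068571.
Reduction = 0.091429 − 0.068571 = 0.0229.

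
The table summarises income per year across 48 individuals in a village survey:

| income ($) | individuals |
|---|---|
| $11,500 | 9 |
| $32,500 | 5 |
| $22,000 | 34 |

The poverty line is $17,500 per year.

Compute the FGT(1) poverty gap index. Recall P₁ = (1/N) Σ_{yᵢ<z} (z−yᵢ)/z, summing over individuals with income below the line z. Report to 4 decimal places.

0.0643

Incomes under z: 9×$11,500 (q = 9 of N = 48).
Shortfall ratios: (17500−11500)/17500 = 0.3429 (×9).
Σ = 3.085714. Dividing by the full population N = 48 gives P₁ = 0.0643.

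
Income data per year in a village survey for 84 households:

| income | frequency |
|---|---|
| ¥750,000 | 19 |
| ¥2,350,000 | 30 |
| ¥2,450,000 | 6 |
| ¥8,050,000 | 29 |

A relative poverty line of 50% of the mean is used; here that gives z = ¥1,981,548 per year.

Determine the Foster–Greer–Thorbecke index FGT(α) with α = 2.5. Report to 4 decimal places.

0.0689

Poor units: 19×¥750,000 (q = 19 of N = 84).
Shortfall ratios: (1981548−750000)/1981548 = 0.6215 (×19).
Raised to α = 2.5: 0.30452 (×19).
Sum = 5.785894; FGT(2.5) = 5.785894 / 84 = 0.0689.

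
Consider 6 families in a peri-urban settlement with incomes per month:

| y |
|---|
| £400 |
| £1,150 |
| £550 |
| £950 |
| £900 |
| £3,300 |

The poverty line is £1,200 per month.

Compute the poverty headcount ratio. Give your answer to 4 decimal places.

0.8333

5 of the 6 families have income below £1,200.
H = 5/6 = 0.8333.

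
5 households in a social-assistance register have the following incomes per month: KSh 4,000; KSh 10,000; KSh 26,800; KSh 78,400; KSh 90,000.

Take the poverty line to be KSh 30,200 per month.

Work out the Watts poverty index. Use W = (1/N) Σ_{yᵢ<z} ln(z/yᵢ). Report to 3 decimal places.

0.649

Poor units: KSh 4,000, KSh 10,000, KSh 26,800 (q = 3 of N = 5).
ln(z/y) terms: ln(30200/4000) = 2.0215; ln(30200/10000) = 1.1053; ln(30200/26800) = 0.1194.
W = 3.246244 / 5 = 0.649.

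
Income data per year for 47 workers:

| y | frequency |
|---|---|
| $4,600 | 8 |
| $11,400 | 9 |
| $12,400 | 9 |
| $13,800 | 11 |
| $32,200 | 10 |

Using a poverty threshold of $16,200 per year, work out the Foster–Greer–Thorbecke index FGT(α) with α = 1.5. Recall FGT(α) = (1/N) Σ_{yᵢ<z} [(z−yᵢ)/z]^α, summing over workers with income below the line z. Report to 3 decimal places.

Poor units: 8×$4,600, 9×$11,400, 9×$12,400, 11×$13,800 (q = 37 of N = 47).
Gap ratios (z−y)/z: (16200−4600)/16200 = 0.7160 (×8); (16200−11400)/16200 = 0.2963 (×9); (16200−12400)/16200 = 0.2346 (×9); (16200−13800)/16200 = 0.1481 (×11).
Raised to α = 1.5: 0.60592 (×8); 0.16128 (×9); 0.11361 (×9); 0.05702 (×11).
Sum = 7.948603; FGT(1.5) = 7.948603 / 47 = 0.169.

0.169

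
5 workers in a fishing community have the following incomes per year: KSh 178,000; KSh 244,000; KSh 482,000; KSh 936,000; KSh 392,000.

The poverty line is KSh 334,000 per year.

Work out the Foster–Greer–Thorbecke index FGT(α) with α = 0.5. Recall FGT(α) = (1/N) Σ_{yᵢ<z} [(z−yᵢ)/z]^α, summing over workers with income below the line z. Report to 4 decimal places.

0.2405

Incomes under z: KSh 178,000, KSh 244,000 (q = 2 of N = 5).
Gap ratios (z−y)/z: (334000−178000)/334000 = 0.4671; (334000−244000)/334000 = 0.2695.
Raised to α = 0.5: 0.68342; 0.51910.
Sum = 1.202519; FGT(0.5) = 1.202519 / 5 = 0.2405.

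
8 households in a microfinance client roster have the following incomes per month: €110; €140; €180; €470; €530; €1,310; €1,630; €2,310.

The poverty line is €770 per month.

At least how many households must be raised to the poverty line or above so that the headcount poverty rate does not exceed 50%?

1

Currently q = 5 of N = 8 are below the line (H = 0.625).
A headcount ratio of at most 50% allows at most ⌊0.50 × 8⌋ = 4 poor households.
So at least 5 − 4 = 1 must be lifted.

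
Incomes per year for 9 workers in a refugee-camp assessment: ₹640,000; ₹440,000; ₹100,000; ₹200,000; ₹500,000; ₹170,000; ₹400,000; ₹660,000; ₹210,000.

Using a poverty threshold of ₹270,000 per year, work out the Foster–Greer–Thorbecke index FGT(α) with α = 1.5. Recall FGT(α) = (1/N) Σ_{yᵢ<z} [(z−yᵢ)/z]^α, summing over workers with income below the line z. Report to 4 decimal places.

Incomes under z: ₹100,000, ₹170,000, ₹200,000, ₹210,000 (q = 4 of N = 9).
Shortfall ratios: (270000−100000)/270000 = 0.6296; (270000−170000)/270000 = 0.3704; (270000−200000)/270000 = 0.2593; (270000−210000)/270000 = 0.2222.
Raised to α = 1.5: 0.49961; 0.22540; 0.13201; 0.10476.
Sum = 0.961771; FGT(1.5) = 0.961771 / 9 = 0.1069.

0.1069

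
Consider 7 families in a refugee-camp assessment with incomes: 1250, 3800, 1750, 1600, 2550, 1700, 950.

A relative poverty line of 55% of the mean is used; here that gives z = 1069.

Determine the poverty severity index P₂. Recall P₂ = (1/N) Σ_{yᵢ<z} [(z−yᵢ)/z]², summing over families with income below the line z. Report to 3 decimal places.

0.002

Below the line: 950 (q = 1 of N = 7).
Normalized shortfalls: (1069−950)/1069 = 0.1113.
Squared: 0.0124.
Sum = 0.012392; P₂ = 0.012392 / 7 = 0.002.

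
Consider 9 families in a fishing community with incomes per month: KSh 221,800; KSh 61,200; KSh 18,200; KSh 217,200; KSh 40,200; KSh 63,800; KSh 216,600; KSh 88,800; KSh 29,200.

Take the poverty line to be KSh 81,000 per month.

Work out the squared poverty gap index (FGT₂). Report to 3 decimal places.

0.152

Below z: KSh 18,200, KSh 29,200, KSh 40,200, KSh 61,200, KSh 63,800 (q = 5 of N = 9).
Relative gaps: (81000−18200)/81000 = 0.7753; (81000−29200)/81000 = 0.6395; (81000−40200)/81000 = 0.5037; (81000−61200)/81000 = 0.2444; (81000−63800)/81000 = 0.2123.
Squared: 0.6011; 0.4090; 0.2537; 0.0598; 0.0451.
Sum = 1.368633; P₂ = 1.368633 / 9 = 0.152.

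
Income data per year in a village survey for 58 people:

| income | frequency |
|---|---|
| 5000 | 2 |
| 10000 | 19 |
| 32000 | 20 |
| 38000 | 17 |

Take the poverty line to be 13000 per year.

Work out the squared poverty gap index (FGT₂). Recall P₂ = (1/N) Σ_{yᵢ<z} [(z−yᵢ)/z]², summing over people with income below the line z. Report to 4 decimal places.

Incomes under z: 2×5000, 19×10000 (q = 21 of N = 58).
Shortfall ratios: (13000−5000)/13000 = 0.6154 (×2); (13000−10000)/13000 = 0.2308 (×19).
Squared: 0.3787 (×2); 0.0533 (×19).
Sum = 1.769231; P₂ = 1.769231 / 58 = 0.0305.

0.0305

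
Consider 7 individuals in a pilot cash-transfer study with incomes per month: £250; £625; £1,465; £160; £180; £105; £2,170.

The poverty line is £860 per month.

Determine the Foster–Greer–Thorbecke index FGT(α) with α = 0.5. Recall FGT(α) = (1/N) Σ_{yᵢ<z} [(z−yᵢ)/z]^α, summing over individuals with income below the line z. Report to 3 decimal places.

0.585

Poor units: £105, £160, £180, £250, £625 (q = 5 of N = 7).
Relative gaps: (860−105)/860 = 0.8779; (860−160)/860 = 0.8140; (860−180)/860 = 0.7907; (860−250)/860 = 0.7093; (860−625)/860 = 0.2733.
Raised to α = 0.5: 0.93697; 0.90219; 0.88921; 0.84220; 0.52274.
Sum = 4.093312; FGT(0.5) = 4.093312 / 7 = 0.585.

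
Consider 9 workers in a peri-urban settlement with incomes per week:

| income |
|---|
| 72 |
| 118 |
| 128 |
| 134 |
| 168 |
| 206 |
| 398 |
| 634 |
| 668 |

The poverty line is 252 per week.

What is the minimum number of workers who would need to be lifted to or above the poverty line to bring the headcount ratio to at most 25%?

Currently q = 6 of N = 9 are below the line (H = 0.667).
A headcount ratio of at most 25% allows at most ⌊0.25 × 9⌋ = 2 poor workers.
So at least 6 − 2 = 4 must be lifted.

4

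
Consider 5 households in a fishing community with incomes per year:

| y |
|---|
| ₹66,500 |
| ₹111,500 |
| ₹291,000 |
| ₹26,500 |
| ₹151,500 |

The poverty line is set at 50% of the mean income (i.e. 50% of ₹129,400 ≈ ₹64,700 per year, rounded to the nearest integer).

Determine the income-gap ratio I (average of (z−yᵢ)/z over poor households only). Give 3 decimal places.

0.590

Poor units: ₹26,500 (q = 1 of N = 5).
Relative gaps: 0.5904; sum = 0.590417.
The income-gap ratio divides by q (the poor only): 0.590417 / 1 = 0.590.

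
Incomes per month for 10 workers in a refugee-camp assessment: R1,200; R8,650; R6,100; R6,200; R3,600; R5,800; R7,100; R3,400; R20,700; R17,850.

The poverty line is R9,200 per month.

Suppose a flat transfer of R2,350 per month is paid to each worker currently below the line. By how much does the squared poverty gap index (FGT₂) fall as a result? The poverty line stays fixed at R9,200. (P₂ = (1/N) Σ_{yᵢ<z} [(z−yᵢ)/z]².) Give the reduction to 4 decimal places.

Before: below the line — R1,200, R3,400, R3,600, R5,800, R6,100, R6,200, R7,100, R8,650; squared poverty gap index (FGT₂) = 0.193623.
After the R2,350 transfer: below the line — R3,550, R5,750, R5,950, R8,150, R8,450, R8,550; squared poverty gap index (FGT₂) = 0.066724.
Reduction = 0.193623 − 0.066724 = 0.1269.

0.1269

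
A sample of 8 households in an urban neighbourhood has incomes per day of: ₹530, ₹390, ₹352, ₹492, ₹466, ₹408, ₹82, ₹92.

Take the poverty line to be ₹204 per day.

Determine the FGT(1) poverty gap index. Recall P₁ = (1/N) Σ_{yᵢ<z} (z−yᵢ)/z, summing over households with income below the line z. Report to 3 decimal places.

0.143

Below the line: ₹82, ₹92 (q = 2 of N = 8).
Shortfall ratios: (204−82)/204 = 0.5980; (204−92)/204 = 0.5490.
Sum of shortfalls = 1.147059; P₁ averages over all N: 1.147059 / 8 = 0.143.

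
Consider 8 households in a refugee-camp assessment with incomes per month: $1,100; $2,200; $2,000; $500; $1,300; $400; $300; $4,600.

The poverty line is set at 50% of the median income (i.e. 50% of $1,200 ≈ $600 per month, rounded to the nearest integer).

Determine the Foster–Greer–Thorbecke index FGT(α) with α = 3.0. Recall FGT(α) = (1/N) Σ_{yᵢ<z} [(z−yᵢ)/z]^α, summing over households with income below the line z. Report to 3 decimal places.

Poor units: $300, $400, $500 (q = 3 of N = 8).
Normalized shortfalls: (600−300)/600 = 0.5000; (600−400)/600 = 0.3333; (600−500)/600 = 0.1667.
Raised to α = 3.0: 0.12500; 0.03704; 0.00463.
Sum = 0.166667; FGT(3.0) = 0.166667 / 8 = 0.021.

0.021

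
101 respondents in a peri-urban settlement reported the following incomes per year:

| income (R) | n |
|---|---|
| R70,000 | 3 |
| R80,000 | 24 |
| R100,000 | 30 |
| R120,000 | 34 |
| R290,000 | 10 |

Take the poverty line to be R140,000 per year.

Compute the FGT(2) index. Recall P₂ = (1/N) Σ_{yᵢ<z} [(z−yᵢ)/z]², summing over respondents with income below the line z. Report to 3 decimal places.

Below z: 3×R70,000, 24×R80,000, 30×R100,000, 34×R120,000 (q = 91 of N = 101).
Shortfall ratios: (140000−70000)/140000 = 0.5000 (×3); (140000−80000)/140000 = 0.4286 (×24); (140000−100000)/140000 = 0.2857 (×30); (140000−120000)/140000 = 0.1429 (×34).
Squared: 0.2500 (×3); 0.1837 (×24); 0.0816 (×30); 0.0204 (×34).
Sum = 8.301020; P₂ = 8.301020 / 101 = 0.082.

0.082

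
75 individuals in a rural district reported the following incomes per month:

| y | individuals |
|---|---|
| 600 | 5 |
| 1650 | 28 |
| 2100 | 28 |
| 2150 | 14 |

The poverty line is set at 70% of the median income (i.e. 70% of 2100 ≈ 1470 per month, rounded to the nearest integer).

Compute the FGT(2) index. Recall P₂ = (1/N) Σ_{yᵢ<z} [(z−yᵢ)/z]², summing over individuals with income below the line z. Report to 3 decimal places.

Incomes under z: 5×600 (q = 5 of N = 75).
Gap ratios (z−y)/z: (1470−600)/1470 = 0.5918 (×5).
Squared: 0.3503 (×5).
Sum = 1.751354; P₂ = 1.751354 / 75 = 0.023.

0.023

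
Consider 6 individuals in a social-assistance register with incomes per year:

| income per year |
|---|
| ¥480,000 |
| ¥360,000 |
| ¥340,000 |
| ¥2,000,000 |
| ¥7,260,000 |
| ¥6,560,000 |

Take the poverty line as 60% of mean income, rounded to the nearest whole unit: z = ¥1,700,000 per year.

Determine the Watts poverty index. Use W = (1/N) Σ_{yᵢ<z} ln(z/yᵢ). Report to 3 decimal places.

Poor units: ¥340,000, ¥360,000, ¥480,000 (q = 3 of N = 6).
Log shortfalls: ln(1700000/340000) = 1.6094; ln(1700000/360000) = 1.5523; ln(1700000/480000) = 1.2646.
W = 4.426315 / 6 = 0.738.

0.738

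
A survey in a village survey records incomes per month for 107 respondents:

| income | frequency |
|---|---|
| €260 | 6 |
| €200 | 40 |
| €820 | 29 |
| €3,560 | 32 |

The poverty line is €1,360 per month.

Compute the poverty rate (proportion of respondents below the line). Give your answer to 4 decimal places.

75 of the 107 respondents have income below €1,360.
H = 75/107 = 0.7009.

0.7009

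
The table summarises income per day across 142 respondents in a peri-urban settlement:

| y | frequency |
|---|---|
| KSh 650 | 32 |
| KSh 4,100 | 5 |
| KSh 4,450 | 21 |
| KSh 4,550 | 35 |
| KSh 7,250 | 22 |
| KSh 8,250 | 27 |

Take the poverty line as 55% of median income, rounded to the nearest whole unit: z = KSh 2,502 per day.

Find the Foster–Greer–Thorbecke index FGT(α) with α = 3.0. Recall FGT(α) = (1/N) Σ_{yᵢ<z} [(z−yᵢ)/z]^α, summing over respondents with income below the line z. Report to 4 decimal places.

0.0914

Below z: 32×KSh 650 (q = 32 of N = 142).
Relative gaps: (2502−650)/2502 = 0.7402 (×32).
Raised to α = 3.0: 0.40557 (×32).
Sum = 12.978097; FGT(3.0) = 12.978097 / 142 = 0.0914.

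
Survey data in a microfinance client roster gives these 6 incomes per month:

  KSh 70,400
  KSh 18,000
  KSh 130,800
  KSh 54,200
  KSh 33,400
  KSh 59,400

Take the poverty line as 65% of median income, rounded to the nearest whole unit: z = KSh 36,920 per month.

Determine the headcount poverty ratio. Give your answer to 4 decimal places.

0.3333

2 of the 6 families have income below KSh 36,920.
H = 2/6 = 0.3333.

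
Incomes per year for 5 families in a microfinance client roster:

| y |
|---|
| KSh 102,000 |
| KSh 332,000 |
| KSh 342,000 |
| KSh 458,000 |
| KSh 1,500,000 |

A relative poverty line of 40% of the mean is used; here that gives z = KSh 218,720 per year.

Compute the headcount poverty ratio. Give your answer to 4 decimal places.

1 of the 5 families have income below KSh 218,720.
H = 1/5 = 0.2000.

0.2000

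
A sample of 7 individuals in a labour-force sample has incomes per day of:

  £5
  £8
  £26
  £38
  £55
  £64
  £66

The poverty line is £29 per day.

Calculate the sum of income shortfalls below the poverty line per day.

£48

Below the line: £5, £8, £26 (q = 3 of N = 7).
Individual gaps: 29−5 = 24; 29−8 = 21; 29−26 = 3.
Aggregate gap = £48.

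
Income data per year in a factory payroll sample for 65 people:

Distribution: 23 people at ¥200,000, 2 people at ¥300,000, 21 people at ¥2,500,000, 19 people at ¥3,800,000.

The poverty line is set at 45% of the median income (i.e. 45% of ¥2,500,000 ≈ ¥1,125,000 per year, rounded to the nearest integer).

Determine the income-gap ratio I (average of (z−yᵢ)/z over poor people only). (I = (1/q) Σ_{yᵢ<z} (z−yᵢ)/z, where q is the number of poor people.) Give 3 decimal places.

0.815

Incomes under z: 23×¥200,000, 2×¥300,000 (q = 25 of N = 65).
Relative gaps: 0.8222 (×23), 0.7333 (×2); sum = 20.377778.
The income-gap ratio divides by q (the poor only): 20.377778 / 25 = 0.815.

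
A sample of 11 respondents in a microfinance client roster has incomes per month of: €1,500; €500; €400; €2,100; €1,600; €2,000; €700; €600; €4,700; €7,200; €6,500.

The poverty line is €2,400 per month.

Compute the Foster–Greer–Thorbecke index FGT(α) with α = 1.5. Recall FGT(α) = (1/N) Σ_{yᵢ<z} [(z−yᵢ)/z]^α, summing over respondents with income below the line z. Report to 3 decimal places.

0.295

Below the line: €400, €500, €600, €700, €1,500, €1,600, €2,000, €2,100 (q = 8 of N = 11).
Shortfall ratios: (2400−400)/2400 = 0.8333; (2400−500)/2400 = 0.7917; (2400−600)/2400 = 0.7500; (2400−700)/2400 = 0.7083; (2400−1500)/2400 = 0.3750; (2400−1600)/2400 = 0.3333; (2400−2000)/2400 = 0.1667; (2400−2100)/2400 = 0.1250.
Raised to α = 1.5: 0.76073; 0.70439; 0.64952; 0.59615; 0.22964; 0.19245; 0.06804; 0.04419.
Sum = 3.245112; FGT(1.5) = 3.245112 / 11 = 0.295.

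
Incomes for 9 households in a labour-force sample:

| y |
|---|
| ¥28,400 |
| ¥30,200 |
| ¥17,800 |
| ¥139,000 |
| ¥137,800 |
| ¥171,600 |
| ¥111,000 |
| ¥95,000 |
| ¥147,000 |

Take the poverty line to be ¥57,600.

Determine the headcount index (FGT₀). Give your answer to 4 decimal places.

0.3333

3 of the 9 households have income below ¥57,600.
H = 3/9 = 0.3333.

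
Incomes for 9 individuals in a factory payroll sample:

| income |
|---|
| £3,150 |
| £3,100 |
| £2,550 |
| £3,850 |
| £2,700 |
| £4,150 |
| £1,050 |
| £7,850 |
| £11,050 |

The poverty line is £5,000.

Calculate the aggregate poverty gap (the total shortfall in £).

£14,450

Below z: £1,050, £2,550, £2,700, £3,100, £3,150, £3,850, £4,150 (q = 7 of N = 9).
Individual gaps: 5000−1050 = 3950; 5000−2550 = 2450; 5000−2700 = 2300; 5000−3100 = 1900; 5000−3150 = 1850; 5000−3850 = 1150; 5000−4150 = 850.
Aggregate gap = £14,450.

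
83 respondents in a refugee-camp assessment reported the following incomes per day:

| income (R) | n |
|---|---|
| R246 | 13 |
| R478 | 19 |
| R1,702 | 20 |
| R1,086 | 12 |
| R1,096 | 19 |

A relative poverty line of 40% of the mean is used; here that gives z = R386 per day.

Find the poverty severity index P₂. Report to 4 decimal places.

Below z: 13×R246 (q = 13 of N = 83).
Normalized shortfalls: (386−246)/386 = 0.3627 (×13).
Squared: 0.1315 (×13).
Sum = 1.710113; P₂ = 1.710113 / 83 = 0.0206.

0.0206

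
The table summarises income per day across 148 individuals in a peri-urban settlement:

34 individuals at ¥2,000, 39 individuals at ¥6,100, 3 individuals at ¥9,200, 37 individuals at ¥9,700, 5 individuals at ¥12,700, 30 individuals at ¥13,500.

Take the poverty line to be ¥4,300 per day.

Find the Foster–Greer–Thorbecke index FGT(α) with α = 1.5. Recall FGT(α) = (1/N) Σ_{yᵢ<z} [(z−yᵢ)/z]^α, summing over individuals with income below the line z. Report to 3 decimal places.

Poor units: 34×¥2,000 (q = 34 of N = 148).
Normalized shortfalls: (4300−2000)/4300 = 0.5349 (×34).
Raised to α = 1.5: 0.39119 (×34).
Sum = 13.300501; FGT(1.5) = 13.300501 / 148 = 0.090.

0.090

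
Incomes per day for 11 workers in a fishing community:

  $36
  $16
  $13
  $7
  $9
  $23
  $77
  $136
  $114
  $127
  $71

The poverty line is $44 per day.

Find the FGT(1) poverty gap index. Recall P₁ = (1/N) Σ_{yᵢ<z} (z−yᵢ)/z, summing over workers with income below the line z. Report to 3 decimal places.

0.331

Poor units: $7, $9, $13, $16, $23, $36 (q = 6 of N = 11).
Gap ratios (z−y)/z: (44−7)/44 = 0.8409; (44−9)/44 = 0.7955; (44−13)/44 = 0.7045; (44−16)/44 = 0.6364; (44−23)/44 = 0.4773; (44−36)/44 = 0.1818.
Sum of shortfalls = 3.636364; P₁ averages over all N: 3.636364 / 11 = 0.331.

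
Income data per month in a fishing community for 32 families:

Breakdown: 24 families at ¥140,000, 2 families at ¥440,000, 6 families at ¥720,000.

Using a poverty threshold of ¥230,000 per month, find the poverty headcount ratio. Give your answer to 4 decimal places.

0.7500

24 of the 32 families have income below ¥230,000.
H = 24/32 = 0.7500.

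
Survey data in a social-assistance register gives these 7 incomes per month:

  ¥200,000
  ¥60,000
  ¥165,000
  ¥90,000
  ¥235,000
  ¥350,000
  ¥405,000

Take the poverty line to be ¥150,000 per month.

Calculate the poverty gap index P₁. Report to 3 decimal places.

Below the line: ¥60,000, ¥90,000 (q = 2 of N = 7).
Relative gaps: (150000−60000)/150000 = 0.6000; (150000−90000)/150000 = 0.4000.
Sum of shortfalls = 1.000000; P₁ averages over all N: 1.000000 / 7 = 0.143.

0.143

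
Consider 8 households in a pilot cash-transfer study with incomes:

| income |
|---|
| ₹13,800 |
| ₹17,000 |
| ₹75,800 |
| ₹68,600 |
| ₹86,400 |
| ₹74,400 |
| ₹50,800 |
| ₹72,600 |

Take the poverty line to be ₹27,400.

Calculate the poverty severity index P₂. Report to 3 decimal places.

Below the line: ₹13,800, ₹17,000 (q = 2 of N = 8).
Relative gaps: (27400−13800)/27400 = 0.4964; (27400−17000)/27400 = 0.3796.
Squared: 0.2464; 0.1441.
Sum = 0.390431; P₂ = 0.390431 / 8 = 0.049.

0.049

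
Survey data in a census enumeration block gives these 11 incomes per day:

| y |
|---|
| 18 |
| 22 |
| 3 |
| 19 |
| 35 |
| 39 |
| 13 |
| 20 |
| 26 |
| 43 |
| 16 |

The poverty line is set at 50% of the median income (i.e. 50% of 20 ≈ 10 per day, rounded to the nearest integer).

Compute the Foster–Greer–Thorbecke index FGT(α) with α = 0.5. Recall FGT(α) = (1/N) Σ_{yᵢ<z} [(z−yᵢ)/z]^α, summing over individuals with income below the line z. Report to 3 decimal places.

Below the line: 3 (q = 1 of N = 11).
Relative gaps: (10−3)/10 = 0.7000.
Raised to α = 0.5: 0.83666.
Sum = 0.836660; FGT(0.5) = 0.836660 / 11 = 0.076.

0.076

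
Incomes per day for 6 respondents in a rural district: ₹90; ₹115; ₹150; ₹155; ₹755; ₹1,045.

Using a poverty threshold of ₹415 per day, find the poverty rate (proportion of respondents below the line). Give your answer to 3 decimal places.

4 of the 6 respondents have income below ₹415.
H = 4/6 = 0.667.

0.667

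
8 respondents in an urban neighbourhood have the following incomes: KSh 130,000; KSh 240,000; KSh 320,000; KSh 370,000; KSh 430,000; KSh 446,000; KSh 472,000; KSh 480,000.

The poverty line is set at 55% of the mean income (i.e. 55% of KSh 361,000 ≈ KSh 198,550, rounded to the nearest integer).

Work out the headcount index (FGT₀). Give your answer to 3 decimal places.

0.125

1 of the 8 respondents have income below KSh 198,550.
H = 1/8 = 0.125.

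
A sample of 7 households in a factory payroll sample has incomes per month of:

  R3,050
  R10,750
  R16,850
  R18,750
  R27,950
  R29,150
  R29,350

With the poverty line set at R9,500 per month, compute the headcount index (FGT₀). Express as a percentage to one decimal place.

1 of the 7 households have income below R9,500.
H = 1/7 = 14.3%.

14.3%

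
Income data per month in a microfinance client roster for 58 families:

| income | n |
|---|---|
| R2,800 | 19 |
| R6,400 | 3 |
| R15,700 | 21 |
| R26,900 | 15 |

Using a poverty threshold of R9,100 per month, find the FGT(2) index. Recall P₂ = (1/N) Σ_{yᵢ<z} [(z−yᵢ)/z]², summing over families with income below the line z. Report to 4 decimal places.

Below z: 19×R2,800, 3×R6,400 (q = 22 of N = 58).
Relative gaps: (9100−2800)/9100 = 0.6923 (×19); (9100−6400)/9100 = 0.2967 (×3).
Squared: 0.4793 (×19); 0.0880 (×3).
Sum = 9.370607; P₂ = 9.370607 / 58 = 0.1616.

0.1616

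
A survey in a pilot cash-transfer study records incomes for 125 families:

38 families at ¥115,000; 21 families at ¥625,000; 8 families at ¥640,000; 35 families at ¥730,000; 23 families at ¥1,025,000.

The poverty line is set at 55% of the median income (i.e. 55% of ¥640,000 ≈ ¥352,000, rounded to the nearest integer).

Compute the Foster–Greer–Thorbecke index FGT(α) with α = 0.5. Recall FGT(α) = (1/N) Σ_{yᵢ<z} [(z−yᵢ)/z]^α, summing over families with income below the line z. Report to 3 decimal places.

0.249

Below the line: 38×¥115,000 (q = 38 of N = 125).
Normalized shortfalls: (352000−115000)/352000 = 0.6733 (×38).
Raised to α = 0.5: 0.82055 (×38).
Sum = 31.180741; FGT(0.5) = 31.180741 / 125 = 0.249.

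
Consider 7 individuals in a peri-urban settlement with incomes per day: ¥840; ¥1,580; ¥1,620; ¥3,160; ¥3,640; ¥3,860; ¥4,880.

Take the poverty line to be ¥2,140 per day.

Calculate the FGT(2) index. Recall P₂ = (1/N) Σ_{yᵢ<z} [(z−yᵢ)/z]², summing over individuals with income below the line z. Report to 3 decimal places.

Poor units: ¥840, ¥1,580, ¥1,620 (q = 3 of N = 7).
Relative gaps: (2140−840)/2140 = 0.6075; (2140−1580)/2140 = 0.2617; (2140−1620)/2140 = 0.2430.
Squared: 0.3690; 0.0685; 0.0590.
Sum = 0.496550; P₂ = 0.496550 / 7 = 0.071.

0.071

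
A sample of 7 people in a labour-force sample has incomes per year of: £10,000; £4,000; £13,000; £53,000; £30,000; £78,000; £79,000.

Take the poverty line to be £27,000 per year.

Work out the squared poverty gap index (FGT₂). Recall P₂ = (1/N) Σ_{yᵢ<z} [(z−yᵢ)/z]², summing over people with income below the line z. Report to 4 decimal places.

Incomes under z: £4,000, £10,000, £13,000 (q = 3 of N = 7).
Relative gaps: (27000−4000)/27000 = 0.8519; (27000−10000)/27000 = 0.6296; (27000−13000)/27000 = 0.5185.
Squared: 0.7257; 0.3964; 0.2689.
Sum = 1.390947; P₂ = 1.390947 / 7 = 0.1987.

0.1987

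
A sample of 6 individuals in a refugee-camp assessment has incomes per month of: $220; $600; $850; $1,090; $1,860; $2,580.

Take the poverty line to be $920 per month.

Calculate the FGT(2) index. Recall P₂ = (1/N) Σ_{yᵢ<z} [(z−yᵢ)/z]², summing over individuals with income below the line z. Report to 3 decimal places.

0.118

Poor units: $220, $600, $850 (q = 3 of N = 6).
Normalized shortfalls: (920−220)/920 = 0.7609; (920−600)/920 = 0.3478; (920−850)/920 = 0.0761.
Squared: 0.5789; 0.1210; 0.0058.
Sum = 0.705695; P₂ = 0.705695 / 6 = 0.118.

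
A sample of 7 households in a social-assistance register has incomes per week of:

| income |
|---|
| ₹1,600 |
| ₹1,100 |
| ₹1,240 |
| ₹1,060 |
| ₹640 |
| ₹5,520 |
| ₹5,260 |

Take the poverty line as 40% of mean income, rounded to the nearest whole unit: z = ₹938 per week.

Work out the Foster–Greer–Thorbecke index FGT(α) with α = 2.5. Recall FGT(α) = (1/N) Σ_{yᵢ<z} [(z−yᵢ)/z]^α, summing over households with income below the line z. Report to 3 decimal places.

Incomes under z: ₹640 (q = 1 of N = 7).
Shortfall ratios: (938−640)/938 = 0.3177.
Raised to α = 2.5: 0.05689.
Sum = 0.056890; FGT(2.5) = 0.056890 / 7 = 0.008.

0.008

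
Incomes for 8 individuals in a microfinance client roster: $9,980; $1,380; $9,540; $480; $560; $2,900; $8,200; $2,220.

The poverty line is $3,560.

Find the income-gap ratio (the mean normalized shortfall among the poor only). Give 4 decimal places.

0.5764

Poor units: $480, $560, $1,380, $2,220, $2,900 (q = 5 of N = 8).
Shortfall ratios (z−y)/z: 0.8652, 0.8427, 0.6124, 0.3764, 0.1854; sum = 2.882022.
The income-gap ratio divides by q (the poor only): 2.882022 / 5 = 0.5764.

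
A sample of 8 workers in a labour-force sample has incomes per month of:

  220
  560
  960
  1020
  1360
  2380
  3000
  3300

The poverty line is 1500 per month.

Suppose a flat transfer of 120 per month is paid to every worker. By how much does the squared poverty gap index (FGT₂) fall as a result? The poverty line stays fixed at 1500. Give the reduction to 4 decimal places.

0.0411

Before: below the line — 220, 560, 960, 1020, 1360; squared poverty gap index (FGT₂) = 0.170200.
After the 120 transfer: below the line — 340, 680, 1080, 1140, 1480; squared poverty gap index (FGT₂) = 0.129133.
Reduction = 0.170200 − 0.129133 = 0.0411.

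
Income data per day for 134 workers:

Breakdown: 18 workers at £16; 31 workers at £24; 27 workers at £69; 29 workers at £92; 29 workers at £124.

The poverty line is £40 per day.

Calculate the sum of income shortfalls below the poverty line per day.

Poor units: 18×£16, 31×£24 (q = 49 of N = 134).
Individual gaps: 18×(40−16) = 432; 31×(40−24) = 496.
Aggregate gap = £928.

£928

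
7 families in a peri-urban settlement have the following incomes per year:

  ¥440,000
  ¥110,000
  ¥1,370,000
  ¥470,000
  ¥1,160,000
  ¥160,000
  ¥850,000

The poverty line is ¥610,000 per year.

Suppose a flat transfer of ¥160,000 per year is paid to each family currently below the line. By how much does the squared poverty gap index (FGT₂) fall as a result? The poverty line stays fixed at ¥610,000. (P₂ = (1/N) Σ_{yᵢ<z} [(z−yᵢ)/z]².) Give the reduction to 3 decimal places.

Before: below the line — ¥110,000, ¥160,000, ¥440,000, ¥470,000; squared poverty gap index (FGT₂) = 0.19234.
After the ¥160,000 transfer: below the line — ¥270,000, ¥320,000, ¥600,000; squared poverty gap index (FGT₂) = 0.07671.
Reduction = 0.19234 − 0.07671 = 0.116.

0.116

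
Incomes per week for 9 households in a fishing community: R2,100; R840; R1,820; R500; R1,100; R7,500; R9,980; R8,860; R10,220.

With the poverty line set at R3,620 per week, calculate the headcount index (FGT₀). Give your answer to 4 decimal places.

0.5556

5 of the 9 households have income below R3,620.
H = 5/9 = 0.5556.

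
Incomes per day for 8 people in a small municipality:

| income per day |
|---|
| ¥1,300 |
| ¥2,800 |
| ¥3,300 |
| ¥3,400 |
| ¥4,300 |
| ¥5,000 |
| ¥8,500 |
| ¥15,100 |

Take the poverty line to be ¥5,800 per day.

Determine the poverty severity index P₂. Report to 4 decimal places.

Below z: ¥1,300, ¥2,800, ¥3,300, ¥3,400, ¥4,300, ¥5,000 (q = 6 of N = 8).
Relative gaps: (5800−1300)/5800 = 0.7759; (5800−2800)/5800 = 0.5172; (5800−3300)/5800 = 0.4310; (5800−3400)/5800 = 0.4138; (5800−4300)/5800 = 0.2586; (5800−5000)/5800 = 0.1379.
Squared: 0.6020; 0.2675; 0.1858; 0.1712; 0.0669; 0.0190.
Sum = 1.312426; P₂ = 1.312426 / 8 = 0.1641.

0.1641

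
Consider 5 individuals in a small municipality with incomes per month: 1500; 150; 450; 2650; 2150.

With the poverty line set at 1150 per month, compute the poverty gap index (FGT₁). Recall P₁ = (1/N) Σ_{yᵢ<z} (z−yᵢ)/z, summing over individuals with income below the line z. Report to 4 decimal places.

0.2957

Incomes under z: 150, 450 (q = 2 of N = 5).
Shortfall ratios: (1150−150)/1150 = 0.8696; (1150−450)/1150 = 0.6087.
Sum of shortfalls = 1.478261; P₁ averages over all N: 1.478261 / 5 = 0.2957.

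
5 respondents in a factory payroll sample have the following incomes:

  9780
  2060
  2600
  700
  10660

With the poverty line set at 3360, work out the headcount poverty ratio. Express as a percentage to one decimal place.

3 of the 5 respondents have income below 3360.
H = 3/5 = 60.0%.

60.0%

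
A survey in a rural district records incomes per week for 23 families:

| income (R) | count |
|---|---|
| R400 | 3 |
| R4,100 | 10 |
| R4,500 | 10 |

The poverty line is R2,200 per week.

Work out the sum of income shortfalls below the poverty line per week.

R5,400

Below the line: 3×R400 (q = 3 of N = 23).
Individual gaps: 3×(2200−400) = 5400.
Aggregate gap = R5,400.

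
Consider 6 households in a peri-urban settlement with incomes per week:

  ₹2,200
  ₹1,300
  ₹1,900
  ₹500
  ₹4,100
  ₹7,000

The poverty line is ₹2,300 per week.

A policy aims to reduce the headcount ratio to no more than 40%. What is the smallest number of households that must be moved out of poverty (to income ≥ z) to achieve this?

Currently q = 4 of N = 6 are below the line (H = 0.667).
A headcount ratio of at most 40% allows at most ⌊0.40 × 6⌋ = 2 poor households.
So at least 4 − 2 = 2 must be lifted.

2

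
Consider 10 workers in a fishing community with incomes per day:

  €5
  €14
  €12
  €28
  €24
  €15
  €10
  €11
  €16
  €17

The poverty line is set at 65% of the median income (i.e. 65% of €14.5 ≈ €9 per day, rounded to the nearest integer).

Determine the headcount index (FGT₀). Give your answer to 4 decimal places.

1 of the 10 workers have income below €9.
H = 1/10 = 0.1000.

0.1000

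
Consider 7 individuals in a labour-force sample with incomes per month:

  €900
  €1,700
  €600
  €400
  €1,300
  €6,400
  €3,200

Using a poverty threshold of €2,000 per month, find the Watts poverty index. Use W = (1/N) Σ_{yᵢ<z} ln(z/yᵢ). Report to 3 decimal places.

Below z: €400, €600, €900, €1,300, €1,700 (q = 5 of N = 7).
Log shortfalls: ln(2000/400) = 1.6094; ln(2000/600) = 1.2040; ln(2000/900) = 0.7985; ln(2000/1300) = 0.4308; ln(2000/1700) = 0.1625.
W = 4.205220 / 7 = 0.601.

0.601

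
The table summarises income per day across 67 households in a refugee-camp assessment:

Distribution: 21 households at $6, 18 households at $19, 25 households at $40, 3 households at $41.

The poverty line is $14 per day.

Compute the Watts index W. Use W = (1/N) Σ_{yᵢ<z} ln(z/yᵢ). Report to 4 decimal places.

Poor units: 21×$6 (q = 21 of N = 67).
Log gaps: ln(14/6) = 0.8473 (×21).
W = 17.793255 / 67 = 0.2656.

0.2656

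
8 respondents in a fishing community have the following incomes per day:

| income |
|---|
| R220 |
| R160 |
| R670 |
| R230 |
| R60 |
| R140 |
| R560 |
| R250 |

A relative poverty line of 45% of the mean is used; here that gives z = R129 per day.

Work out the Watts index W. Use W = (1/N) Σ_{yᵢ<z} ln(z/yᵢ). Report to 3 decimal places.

0.096

Poor units: R60 (q = 1 of N = 8).
ln(z/y) terms: ln(129/60) = 0.7655.
W = 0.765468 / 8 = 0.096.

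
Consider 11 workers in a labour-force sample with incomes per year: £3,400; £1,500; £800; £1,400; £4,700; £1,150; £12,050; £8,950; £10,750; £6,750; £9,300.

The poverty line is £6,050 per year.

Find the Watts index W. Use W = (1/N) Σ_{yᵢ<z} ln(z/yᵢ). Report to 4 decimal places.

Below z: £800, £1,150, £1,400, £1,500, £3,400, £4,700 (q = 6 of N = 11).
Log shortfalls: ln(6050/800) = 2.0232; ln(6050/1150) = 1.6603; ln(6050/1400) = 1.4636; ln(6050/1500) = 1.3946; ln(6050/3400) = 0.5763; ln(6050/4700) = 0.2525.
W = 7.370456 / 11 = 0.6700.

0.6700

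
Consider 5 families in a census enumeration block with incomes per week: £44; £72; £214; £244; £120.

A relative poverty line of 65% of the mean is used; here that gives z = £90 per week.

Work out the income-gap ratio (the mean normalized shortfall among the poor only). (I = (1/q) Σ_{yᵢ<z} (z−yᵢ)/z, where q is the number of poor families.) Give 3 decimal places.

0.356

Poor units: £44, £72 (q = 2 of N = 5).
Shortfall ratios (z−y)/z: 0.5111, 0.2000; sum = 0.711111.
The income-gap ratio divides by q (the poor only): 0.711111 / 2 = 0.356.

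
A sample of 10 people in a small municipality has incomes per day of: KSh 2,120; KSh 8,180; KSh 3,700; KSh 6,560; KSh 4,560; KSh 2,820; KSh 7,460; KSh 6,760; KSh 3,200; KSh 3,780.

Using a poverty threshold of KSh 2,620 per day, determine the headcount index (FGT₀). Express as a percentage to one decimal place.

10.0%

1 of the 10 people have income below KSh 2,620.
H = 1/10 = 10.0%.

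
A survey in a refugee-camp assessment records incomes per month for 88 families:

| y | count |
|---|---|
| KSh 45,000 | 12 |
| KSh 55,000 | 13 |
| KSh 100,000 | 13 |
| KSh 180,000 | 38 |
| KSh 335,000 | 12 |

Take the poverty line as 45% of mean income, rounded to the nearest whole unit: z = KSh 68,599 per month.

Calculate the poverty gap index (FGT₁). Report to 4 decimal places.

Below z: 12×KSh 45,000, 13×KSh 55,000 (q = 25 of N = 88).
Shortfall ratios: (68599−45000)/68599 = 0.3440 (×12); (68599−55000)/68599 = 0.1982 (×13).
Σ = 6.705273. Dividing by the full population N = 88 gives P₁ = 0.0762.

0.0762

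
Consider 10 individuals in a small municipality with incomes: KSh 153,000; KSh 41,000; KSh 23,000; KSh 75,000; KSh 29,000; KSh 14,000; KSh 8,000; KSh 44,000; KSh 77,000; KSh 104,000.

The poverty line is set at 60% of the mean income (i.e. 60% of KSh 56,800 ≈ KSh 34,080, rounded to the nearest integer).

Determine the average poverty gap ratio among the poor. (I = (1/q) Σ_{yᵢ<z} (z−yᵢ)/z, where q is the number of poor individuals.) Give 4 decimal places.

Poor units: KSh 8,000, KSh 14,000, KSh 23,000, KSh 29,000 (q = 4 of N = 10).
Relative gaps: 0.7653, 0.5892, 0.3251, 0.1491; sum = 1.828638.
I averages over the q = 4 poor units only: 1.828638 / 4 = 0.4572.

0.4572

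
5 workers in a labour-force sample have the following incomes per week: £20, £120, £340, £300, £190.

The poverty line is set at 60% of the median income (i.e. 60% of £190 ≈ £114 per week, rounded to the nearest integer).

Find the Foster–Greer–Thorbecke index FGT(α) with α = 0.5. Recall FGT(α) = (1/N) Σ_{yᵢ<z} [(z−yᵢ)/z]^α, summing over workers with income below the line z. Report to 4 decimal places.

0.1816

Below z: £20 (q = 1 of N = 5).
Relative gaps: (114−20)/114 = 0.8246.
Raised to α = 0.5: 0.90805.
Sum = 0.908054; FGT(0.5) = 0.908054 / 5 = 0.1816.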